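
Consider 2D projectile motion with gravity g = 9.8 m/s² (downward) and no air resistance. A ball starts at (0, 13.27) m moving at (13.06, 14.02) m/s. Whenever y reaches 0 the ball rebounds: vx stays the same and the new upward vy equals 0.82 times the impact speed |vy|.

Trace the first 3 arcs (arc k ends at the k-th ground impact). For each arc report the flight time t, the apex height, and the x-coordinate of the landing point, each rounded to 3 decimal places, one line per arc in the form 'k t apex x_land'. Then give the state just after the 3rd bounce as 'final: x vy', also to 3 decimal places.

1 3.611 23.299 47.162
2 3.576 15.666 93.866
3 2.932 10.534 132.163
final: 132.163 11.782

Arc 1: start y=13.270, vy=14.020 → t=3.611, apex=23.299, x_land=47.162, impact vy=-21.369
  bounce: vy ← 0.82·21.369 = 17.523
Arc 2: start y=0.000, vy=17.523 → t=3.576, apex=15.666, x_land=93.866, impact vy=-17.523
  bounce: vy ← 0.82·17.523 = 14.369
Arc 3: start y=0.000, vy=14.369 → t=2.932, apex=10.534, x_land=132.163, impact vy=-14.369
  bounce: vy ← 0.82·14.369 = 11.782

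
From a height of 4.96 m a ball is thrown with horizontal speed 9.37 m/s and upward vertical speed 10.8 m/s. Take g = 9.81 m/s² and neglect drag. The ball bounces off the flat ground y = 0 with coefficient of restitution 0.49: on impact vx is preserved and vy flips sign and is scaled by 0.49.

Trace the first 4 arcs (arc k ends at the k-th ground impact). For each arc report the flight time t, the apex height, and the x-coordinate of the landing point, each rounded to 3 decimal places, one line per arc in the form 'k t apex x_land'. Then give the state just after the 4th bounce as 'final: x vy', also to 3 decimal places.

1 2.592 10.905 24.287
2 1.461 2.618 37.978
3 0.716 0.629 44.687
4 0.351 0.151 47.975
final: 47.975 0.843

Arc 1: start y=4.960, vy=10.800 → t=2.592, apex=10.905, x_land=24.287, impact vy=-14.627
  bounce: vy ← 0.49·14.627 = 7.167
Arc 2: start y=0.000, vy=7.167 → t=1.461, apex=2.618, x_land=37.978, impact vy=-7.167
  bounce: vy ← 0.49·7.167 = 3.512
Arc 3: start y=0.000, vy=3.512 → t=0.716, apex=0.629, x_land=44.687, impact vy=-3.512
  bounce: vy ← 0.49·3.512 = 1.721
Arc 4: start y=0.000, vy=1.721 → t=0.351, apex=0.151, x_land=47.975, impact vy=-1.721
  bounce: vy ← 0.49·1.721 = 0.843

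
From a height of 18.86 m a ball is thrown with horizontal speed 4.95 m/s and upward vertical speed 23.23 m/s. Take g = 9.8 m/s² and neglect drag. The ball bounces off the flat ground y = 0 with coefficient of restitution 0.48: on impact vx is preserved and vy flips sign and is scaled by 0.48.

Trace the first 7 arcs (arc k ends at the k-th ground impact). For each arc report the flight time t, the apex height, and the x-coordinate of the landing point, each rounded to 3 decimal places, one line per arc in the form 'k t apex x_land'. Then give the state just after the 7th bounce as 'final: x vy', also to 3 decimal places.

1 5.447 46.392 26.965
2 2.954 10.689 41.586
3 1.418 2.463 48.605
4 0.681 0.567 51.974
5 0.327 0.131 53.591
6 0.157 0.030 54.367
7 0.075 0.007 54.740
final: 54.740 0.177

Arc 1: start y=18.860, vy=23.230 → t=5.447, apex=46.392, x_land=26.965, impact vy=-30.154
  bounce: vy ← 0.48·30.154 = 14.474
Arc 2: start y=0.000, vy=14.474 → t=2.954, apex=10.689, x_land=41.586, impact vy=-14.474
  bounce: vy ← 0.48·14.474 = 6.948
Arc 3: start y=0.000, vy=6.948 → t=1.418, apex=2.463, x_land=48.605, impact vy=-6.948
  bounce: vy ← 0.48·6.948 = 3.335
Arc 4: start y=0.000, vy=3.335 → t=0.681, apex=0.567, x_land=51.974, impact vy=-3.335
  bounce: vy ← 0.48·3.335 = 1.601
Arc 5: start y=0.000, vy=1.601 → t=0.327, apex=0.131, x_land=53.591, impact vy=-1.601
  bounce: vy ← 0.48·1.601 = 0.768
Arc 6: start y=0.000, vy=0.768 → t=0.157, apex=0.030, x_land=54.367, impact vy=-0.768
  bounce: vy ← 0.48·0.768 = 0.369
Arc 7: start y=0.000, vy=0.369 → t=0.075, apex=0.007, x_land=54.740, impact vy=-0.369
  bounce: vy ← 0.48·0.369 = 0.177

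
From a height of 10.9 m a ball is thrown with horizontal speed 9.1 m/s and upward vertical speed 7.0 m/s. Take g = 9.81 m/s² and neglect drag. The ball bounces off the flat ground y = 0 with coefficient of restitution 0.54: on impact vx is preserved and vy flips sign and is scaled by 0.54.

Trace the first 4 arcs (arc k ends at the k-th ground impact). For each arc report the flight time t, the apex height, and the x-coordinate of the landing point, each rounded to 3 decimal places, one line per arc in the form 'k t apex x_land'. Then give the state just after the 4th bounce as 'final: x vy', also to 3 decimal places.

Arc 1: start y=10.900, vy=7.000 → t=2.366, apex=13.397, x_land=21.533, impact vy=-16.213
  bounce: vy ← 0.54·16.213 = 8.755
Arc 2: start y=0.000, vy=8.755 → t=1.785, apex=3.907, x_land=37.776, impact vy=-8.755
  bounce: vy ← 0.54·8.755 = 4.728
Arc 3: start y=0.000, vy=4.728 → t=0.964, apex=1.139, x_land=46.547, impact vy=-4.728
  bounce: vy ← 0.54·4.728 = 2.553
Arc 4: start y=0.000, vy=2.553 → t=0.520, apex=0.332, x_land=51.283, impact vy=-2.553
  bounce: vy ← 0.54·2.553 = 1.379

1 2.366 13.397 21.533
2 1.785 3.907 37.776
3 0.964 1.139 46.547
4 0.520 0.332 51.283
final: 51.283 1.379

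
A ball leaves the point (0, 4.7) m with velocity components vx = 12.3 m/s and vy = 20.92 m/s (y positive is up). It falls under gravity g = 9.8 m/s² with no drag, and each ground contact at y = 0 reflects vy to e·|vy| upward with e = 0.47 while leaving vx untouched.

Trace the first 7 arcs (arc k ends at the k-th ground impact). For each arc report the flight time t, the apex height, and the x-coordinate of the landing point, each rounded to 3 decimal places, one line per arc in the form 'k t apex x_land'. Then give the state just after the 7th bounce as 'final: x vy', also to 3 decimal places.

Arc 1: start y=4.700, vy=20.920 → t=4.483, apex=27.029, x_land=55.145, impact vy=-23.017
  bounce: vy ← 0.47·23.017 = 10.818
Arc 2: start y=0.000, vy=10.818 → t=2.208, apex=5.971, x_land=82.300, impact vy=-10.818
  bounce: vy ← 0.47·10.818 = 5.084
Arc 3: start y=0.000, vy=5.084 → t=1.038, apex=1.319, x_land=95.063, impact vy=-5.084
  bounce: vy ← 0.47·5.084 = 2.390
Arc 4: start y=0.000, vy=2.390 → t=0.488, apex=0.291, x_land=101.061, impact vy=-2.390
  bounce: vy ← 0.47·2.390 = 1.123
Arc 5: start y=0.000, vy=1.123 → t=0.229, apex=0.064, x_land=103.881, impact vy=-1.123
  bounce: vy ← 0.47·1.123 = 0.528
Arc 6: start y=0.000, vy=0.528 → t=0.108, apex=0.014, x_land=105.206, impact vy=-0.528
  bounce: vy ← 0.47·0.528 = 0.248
Arc 7: start y=0.000, vy=0.248 → t=0.051, apex=0.003, x_land=105.828, impact vy=-0.248
  bounce: vy ← 0.47·0.248 = 0.117

1 4.483 27.029 55.145
2 2.208 5.971 82.300
3 1.038 1.319 95.063
4 0.488 0.291 101.061
5 0.229 0.064 103.881
6 0.108 0.014 105.206
7 0.051 0.003 105.828
final: 105.828 0.117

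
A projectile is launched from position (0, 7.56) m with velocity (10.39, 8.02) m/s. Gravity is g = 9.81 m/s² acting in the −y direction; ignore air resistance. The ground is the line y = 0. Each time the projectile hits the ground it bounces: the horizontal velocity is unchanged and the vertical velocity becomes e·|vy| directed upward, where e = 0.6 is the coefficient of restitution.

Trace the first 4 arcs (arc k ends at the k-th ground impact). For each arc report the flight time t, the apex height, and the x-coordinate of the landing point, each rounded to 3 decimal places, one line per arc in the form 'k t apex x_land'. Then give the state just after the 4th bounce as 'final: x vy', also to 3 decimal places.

Arc 1: start y=7.560, vy=8.020 → t=2.304, apex=10.838, x_land=23.939, impact vy=-14.582
  bounce: vy ← 0.6·14.582 = 8.749
Arc 2: start y=0.000, vy=8.749 → t=1.784, apex=3.902, x_land=42.472, impact vy=-8.749
  bounce: vy ← 0.6·8.749 = 5.250
Arc 3: start y=0.000, vy=5.250 → t=1.070, apex=1.405, x_land=53.592, impact vy=-5.250
  bounce: vy ← 0.6·5.250 = 3.150
Arc 4: start y=0.000, vy=3.150 → t=0.642, apex=0.506, x_land=60.264, impact vy=-3.150
  bounce: vy ← 0.6·3.150 = 1.890

1 2.304 10.838 23.939
2 1.784 3.902 42.472
3 1.070 1.405 53.592
4 0.642 0.506 60.264
final: 60.264 1.890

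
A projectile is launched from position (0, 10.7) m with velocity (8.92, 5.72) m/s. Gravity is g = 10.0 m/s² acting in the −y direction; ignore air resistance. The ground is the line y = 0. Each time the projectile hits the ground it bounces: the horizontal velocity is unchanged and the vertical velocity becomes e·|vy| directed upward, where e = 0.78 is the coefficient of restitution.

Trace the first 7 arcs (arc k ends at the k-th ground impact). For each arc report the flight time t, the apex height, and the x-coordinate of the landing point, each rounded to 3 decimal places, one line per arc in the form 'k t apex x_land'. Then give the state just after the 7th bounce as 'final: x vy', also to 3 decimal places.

1 2.143 12.336 19.113
2 2.450 7.505 40.970
3 1.911 4.566 58.019
4 1.491 2.778 71.316
5 1.163 1.690 81.689
6 0.907 1.028 89.779
7 0.707 0.626 96.089
final: 96.089 2.759

Arc 1: start y=10.700, vy=5.720 → t=2.143, apex=12.336, x_land=19.113, impact vy=-15.707
  bounce: vy ← 0.78·15.707 = 12.252
Arc 2: start y=0.000, vy=12.252 → t=2.450, apex=7.505, x_land=40.970, impact vy=-12.252
  bounce: vy ← 0.78·12.252 = 9.556
Arc 3: start y=0.000, vy=9.556 → t=1.911, apex=4.566, x_land=58.019, impact vy=-9.556
  bounce: vy ← 0.78·9.556 = 7.454
Arc 4: start y=0.000, vy=7.454 → t=1.491, apex=2.778, x_land=71.316, impact vy=-7.454
  bounce: vy ← 0.78·7.454 = 5.814
Arc 5: start y=0.000, vy=5.814 → t=1.163, apex=1.690, x_land=81.689, impact vy=-5.814
  bounce: vy ← 0.78·5.814 = 4.535
Arc 6: start y=0.000, vy=4.535 → t=0.907, apex=1.028, x_land=89.779, impact vy=-4.535
  bounce: vy ← 0.78·4.535 = 3.537
Arc 7: start y=0.000, vy=3.537 → t=0.707, apex=0.626, x_land=96.089, impact vy=-3.537
  bounce: vy ← 0.78·3.537 = 2.759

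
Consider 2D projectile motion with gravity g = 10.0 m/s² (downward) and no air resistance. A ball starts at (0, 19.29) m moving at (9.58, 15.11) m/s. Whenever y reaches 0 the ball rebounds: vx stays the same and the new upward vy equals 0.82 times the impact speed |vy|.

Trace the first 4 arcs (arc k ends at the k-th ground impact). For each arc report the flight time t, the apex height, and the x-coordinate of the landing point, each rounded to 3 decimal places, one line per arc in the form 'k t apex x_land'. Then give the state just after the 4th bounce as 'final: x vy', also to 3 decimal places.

1 3.989 30.706 38.216
2 4.064 20.646 77.150
3 3.333 13.883 109.076
4 2.733 9.335 135.256
final: 135.256 11.204

Arc 1: start y=19.290, vy=15.110 → t=3.989, apex=30.706, x_land=38.216, impact vy=-24.781
  bounce: vy ← 0.82·24.781 = 20.321
Arc 2: start y=0.000, vy=20.321 → t=4.064, apex=20.646, x_land=77.150, impact vy=-20.321
  bounce: vy ← 0.82·20.321 = 16.663
Arc 3: start y=0.000, vy=16.663 → t=3.333, apex=13.883, x_land=109.076, impact vy=-16.663
  bounce: vy ← 0.82·16.663 = 13.664
Arc 4: start y=0.000, vy=13.664 → t=2.733, apex=9.335, x_land=135.256, impact vy=-13.664
  bounce: vy ← 0.82·13.664 = 11.204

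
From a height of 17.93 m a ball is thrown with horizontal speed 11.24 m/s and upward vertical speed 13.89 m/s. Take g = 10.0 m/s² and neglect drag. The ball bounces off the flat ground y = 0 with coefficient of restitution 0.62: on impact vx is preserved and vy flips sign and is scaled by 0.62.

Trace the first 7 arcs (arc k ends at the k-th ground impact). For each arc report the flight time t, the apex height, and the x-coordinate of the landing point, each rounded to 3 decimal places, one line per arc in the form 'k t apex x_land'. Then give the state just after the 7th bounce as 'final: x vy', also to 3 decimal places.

Arc 1: start y=17.930, vy=13.890 → t=3.737, apex=27.577, x_land=42.009, impact vy=-23.485
  bounce: vy ← 0.62·23.485 = 14.561
Arc 2: start y=0.000, vy=14.561 → t=2.912, apex=10.600, x_land=74.741, impact vy=-14.561
  bounce: vy ← 0.62·14.561 = 9.028
Arc 3: start y=0.000, vy=9.028 → t=1.806, apex=4.075, x_land=95.035, impact vy=-9.028
  bounce: vy ← 0.62·9.028 = 5.597
Arc 4: start y=0.000, vy=5.597 → t=1.119, apex=1.566, x_land=107.617, impact vy=-5.597
  bounce: vy ← 0.62·5.597 = 3.470
Arc 5: start y=0.000, vy=3.470 → t=0.694, apex=0.602, x_land=115.418, impact vy=-3.470
  bounce: vy ← 0.62·3.470 = 2.152
Arc 6: start y=0.000, vy=2.152 → t=0.430, apex=0.231, x_land=120.255, impact vy=-2.152
  bounce: vy ← 0.62·2.152 = 1.334
Arc 7: start y=0.000, vy=1.334 → t=0.267, apex=0.089, x_land=123.254, impact vy=-1.334
  bounce: vy ← 0.62·1.334 = 0.827

1 3.737 27.577 42.009
2 2.912 10.600 74.741
3 1.806 4.075 95.035
4 1.119 1.566 107.617
5 0.694 0.602 115.418
6 0.430 0.231 120.255
7 0.267 0.089 123.254
final: 123.254 0.827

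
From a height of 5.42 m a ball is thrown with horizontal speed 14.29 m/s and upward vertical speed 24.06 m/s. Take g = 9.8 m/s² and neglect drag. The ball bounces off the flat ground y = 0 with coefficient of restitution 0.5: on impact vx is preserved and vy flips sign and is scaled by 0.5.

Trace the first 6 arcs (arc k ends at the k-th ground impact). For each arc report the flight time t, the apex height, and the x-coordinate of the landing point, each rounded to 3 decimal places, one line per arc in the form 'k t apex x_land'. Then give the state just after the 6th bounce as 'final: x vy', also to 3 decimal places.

Arc 1: start y=5.420, vy=24.060 → t=5.126, apex=34.955, x_land=73.250, impact vy=-26.175
  bounce: vy ← 0.5·26.175 = 13.087
Arc 2: start y=0.000, vy=13.087 → t=2.671, apex=8.739, x_land=111.417, impact vy=-13.087
  bounce: vy ← 0.5·13.087 = 6.544
Arc 3: start y=0.000, vy=6.544 → t=1.335, apex=2.185, x_land=130.501, impact vy=-6.544
  bounce: vy ← 0.5·6.544 = 3.272
Arc 4: start y=0.000, vy=3.272 → t=0.668, apex=0.546, x_land=140.043, impact vy=-3.272
  bounce: vy ← 0.5·3.272 = 1.636
Arc 5: start y=0.000, vy=1.636 → t=0.334, apex=0.137, x_land=144.814, impact vy=-1.636
  bounce: vy ← 0.5·1.636 = 0.818
Arc 6: start y=0.000, vy=0.818 → t=0.167, apex=0.034, x_land=147.199, impact vy=-0.818
  bounce: vy ← 0.5·0.818 = 0.409

1 5.126 34.955 73.250
2 2.671 8.739 111.417
3 1.335 2.185 130.501
4 0.668 0.546 140.043
5 0.334 0.137 144.814
6 0.167 0.034 147.199
final: 147.199 0.409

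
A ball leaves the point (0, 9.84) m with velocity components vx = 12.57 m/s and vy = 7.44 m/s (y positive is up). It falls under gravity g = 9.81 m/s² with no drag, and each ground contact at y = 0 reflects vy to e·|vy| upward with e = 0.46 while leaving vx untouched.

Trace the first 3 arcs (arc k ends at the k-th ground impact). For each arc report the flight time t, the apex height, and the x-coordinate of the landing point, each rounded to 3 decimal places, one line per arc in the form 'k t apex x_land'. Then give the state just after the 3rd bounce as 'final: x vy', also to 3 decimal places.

Arc 1: start y=9.840, vy=7.440 → t=2.365, apex=12.661, x_land=29.729, impact vy=-15.761
  bounce: vy ← 0.46·15.761 = 7.250
Arc 2: start y=0.000, vy=7.250 → t=1.478, apex=2.679, x_land=48.309, impact vy=-7.250
  bounce: vy ← 0.46·7.250 = 3.335
Arc 3: start y=0.000, vy=3.335 → t=0.680, apex=0.567, x_land=56.855, impact vy=-3.335
  bounce: vy ← 0.46·3.335 = 1.534

1 2.365 12.661 29.729
2 1.478 2.679 48.309
3 0.680 0.567 56.855
final: 56.855 1.534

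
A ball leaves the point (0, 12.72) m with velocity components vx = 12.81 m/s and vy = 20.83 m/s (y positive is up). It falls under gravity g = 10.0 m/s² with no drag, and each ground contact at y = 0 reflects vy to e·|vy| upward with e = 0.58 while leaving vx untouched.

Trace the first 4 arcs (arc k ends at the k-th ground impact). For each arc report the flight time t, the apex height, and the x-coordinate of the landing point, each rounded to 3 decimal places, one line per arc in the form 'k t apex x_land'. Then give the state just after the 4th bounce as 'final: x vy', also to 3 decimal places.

Arc 1: start y=12.720, vy=20.830 → t=4.707, apex=34.414, x_land=60.291, impact vy=-26.235
  bounce: vy ← 0.58·26.235 = 15.216
Arc 2: start y=0.000, vy=15.216 → t=3.043, apex=11.577, x_land=99.275, impact vy=-15.216
  bounce: vy ← 0.58·15.216 = 8.826
Arc 3: start y=0.000, vy=8.826 → t=1.765, apex=3.895, x_land=121.886, impact vy=-8.826
  bounce: vy ← 0.58·8.826 = 5.119
Arc 4: start y=0.000, vy=5.119 → t=1.024, apex=1.310, x_land=135.001, impact vy=-5.119
  bounce: vy ← 0.58·5.119 = 2.969

1 4.707 34.414 60.291
2 3.043 11.577 99.275
3 1.765 3.895 121.886
4 1.024 1.310 135.001
final: 135.001 2.969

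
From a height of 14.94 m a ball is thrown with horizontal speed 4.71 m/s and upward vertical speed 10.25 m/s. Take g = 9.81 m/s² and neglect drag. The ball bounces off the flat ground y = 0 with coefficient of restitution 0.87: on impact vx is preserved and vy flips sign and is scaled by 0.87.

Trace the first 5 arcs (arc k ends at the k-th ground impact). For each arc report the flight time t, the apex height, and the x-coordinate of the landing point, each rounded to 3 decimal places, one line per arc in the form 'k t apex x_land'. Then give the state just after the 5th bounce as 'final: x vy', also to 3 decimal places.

Arc 1: start y=14.940, vy=10.250 → t=3.079, apex=20.295, x_land=14.502, impact vy=-19.955
  bounce: vy ← 0.87·19.955 = 17.360
Arc 2: start y=0.000, vy=17.360 → t=3.539, apex=15.361, x_land=31.172, impact vy=-17.360
  bounce: vy ← 0.87·17.360 = 15.104
Arc 3: start y=0.000, vy=15.104 → t=3.079, apex=11.627, x_land=45.675, impact vy=-15.104
  bounce: vy ← 0.87·15.104 = 13.140
Arc 4: start y=0.000, vy=13.140 → t=2.679, apex=8.800, x_land=58.293, impact vy=-13.140
  bounce: vy ← 0.87·13.140 = 11.432
Arc 5: start y=0.000, vy=11.432 → t=2.331, apex=6.661, x_land=69.271, impact vy=-11.432
  bounce: vy ← 0.87·11.432 = 9.946

1 3.079 20.295 14.502
2 3.539 15.361 31.172
3 3.079 11.627 45.675
4 2.679 8.800 58.293
5 2.331 6.661 69.271
final: 69.271 9.946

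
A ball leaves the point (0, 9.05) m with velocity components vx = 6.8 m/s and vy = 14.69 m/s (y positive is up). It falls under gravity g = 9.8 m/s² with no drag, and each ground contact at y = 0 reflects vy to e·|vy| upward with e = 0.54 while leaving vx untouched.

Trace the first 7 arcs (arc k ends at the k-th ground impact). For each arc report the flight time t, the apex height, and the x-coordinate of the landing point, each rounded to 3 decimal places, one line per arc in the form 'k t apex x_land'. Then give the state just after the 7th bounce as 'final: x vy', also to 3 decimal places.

1 3.522 20.060 23.952
2 2.185 5.849 38.811
3 1.180 1.706 46.835
4 0.637 0.497 51.168
5 0.344 0.145 53.508
6 0.186 0.042 54.771
7 0.100 0.012 55.454
final: 55.454 0.265

Arc 1: start y=9.050, vy=14.690 → t=3.522, apex=20.060, x_land=23.952, impact vy=-19.829
  bounce: vy ← 0.54·19.829 = 10.707
Arc 2: start y=0.000, vy=10.707 → t=2.185, apex=5.849, x_land=38.811, impact vy=-10.707
  bounce: vy ← 0.54·10.707 = 5.782
Arc 3: start y=0.000, vy=5.782 → t=1.180, apex=1.706, x_land=46.835, impact vy=-5.782
  bounce: vy ← 0.54·5.782 = 3.122
Arc 4: start y=0.000, vy=3.122 → t=0.637, apex=0.497, x_land=51.168, impact vy=-3.122
  bounce: vy ← 0.54·3.122 = 1.686
Arc 5: start y=0.000, vy=1.686 → t=0.344, apex=0.145, x_land=53.508, impact vy=-1.686
  bounce: vy ← 0.54·1.686 = 0.910
Arc 6: start y=0.000, vy=0.910 → t=0.186, apex=0.042, x_land=54.771, impact vy=-0.910
  bounce: vy ← 0.54·0.910 = 0.492
Arc 7: start y=0.000, vy=0.492 → t=0.100, apex=0.012, x_land=55.454, impact vy=-0.492
  bounce: vy ← 0.54·0.492 = 0.265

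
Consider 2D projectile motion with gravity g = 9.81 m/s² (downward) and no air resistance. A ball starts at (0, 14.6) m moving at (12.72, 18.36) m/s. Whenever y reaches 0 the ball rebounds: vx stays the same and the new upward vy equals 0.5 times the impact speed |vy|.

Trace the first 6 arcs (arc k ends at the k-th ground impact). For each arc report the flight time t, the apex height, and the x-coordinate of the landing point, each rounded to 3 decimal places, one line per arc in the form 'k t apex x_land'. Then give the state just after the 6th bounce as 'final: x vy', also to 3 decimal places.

Arc 1: start y=14.600, vy=18.360 → t=4.417, apex=31.781, x_land=56.184, impact vy=-24.971
  bounce: vy ← 0.5·24.971 = 12.485
Arc 2: start y=0.000, vy=12.485 → t=2.545, apex=7.945, x_land=88.562, impact vy=-12.485
  bounce: vy ← 0.5·12.485 = 6.243
Arc 3: start y=0.000, vy=6.243 → t=1.273, apex=1.986, x_land=104.751, impact vy=-6.243
  bounce: vy ← 0.5·6.243 = 3.121
Arc 4: start y=0.000, vy=3.121 → t=0.636, apex=0.497, x_land=112.846, impact vy=-3.121
  bounce: vy ← 0.5·3.121 = 1.561
Arc 5: start y=0.000, vy=1.561 → t=0.318, apex=0.124, x_land=116.893, impact vy=-1.561
  bounce: vy ← 0.5·1.561 = 0.780
Arc 6: start y=0.000, vy=0.780 → t=0.159, apex=0.031, x_land=118.917, impact vy=-0.780
  bounce: vy ← 0.5·0.780 = 0.390

1 4.417 31.781 56.184
2 2.545 7.945 88.562
3 1.273 1.986 104.751
4 0.636 0.497 112.846
5 0.318 0.124 116.893
6 0.159 0.031 118.917
final: 118.917 0.390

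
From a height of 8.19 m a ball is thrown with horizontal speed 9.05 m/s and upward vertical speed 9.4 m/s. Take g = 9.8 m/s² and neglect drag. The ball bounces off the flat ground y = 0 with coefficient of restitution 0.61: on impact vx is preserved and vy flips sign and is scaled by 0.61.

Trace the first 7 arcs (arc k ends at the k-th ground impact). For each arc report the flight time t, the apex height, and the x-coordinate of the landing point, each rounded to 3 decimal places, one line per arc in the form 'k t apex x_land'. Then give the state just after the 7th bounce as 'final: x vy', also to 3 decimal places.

1 2.569 12.698 23.249
2 1.964 4.725 41.023
3 1.198 1.758 51.865
4 0.731 0.654 58.479
5 0.446 0.243 62.513
6 0.272 0.091 64.974
7 0.166 0.034 66.475
final: 66.475 0.496

Arc 1: start y=8.190, vy=9.400 → t=2.569, apex=12.698, x_land=23.249, impact vy=-15.776
  bounce: vy ← 0.61·15.776 = 9.623
Arc 2: start y=0.000, vy=9.623 → t=1.964, apex=4.725, x_land=41.023, impact vy=-9.623
  bounce: vy ← 0.61·9.623 = 5.870
Arc 3: start y=0.000, vy=5.870 → t=1.198, apex=1.758, x_land=51.865, impact vy=-5.870
  bounce: vy ← 0.61·5.870 = 3.581
Arc 4: start y=0.000, vy=3.581 → t=0.731, apex=0.654, x_land=58.479, impact vy=-3.581
  bounce: vy ← 0.61·3.581 = 2.184
Arc 5: start y=0.000, vy=2.184 → t=0.446, apex=0.243, x_land=62.513, impact vy=-2.184
  bounce: vy ← 0.61·2.184 = 1.332
Arc 6: start y=0.000, vy=1.332 → t=0.272, apex=0.091, x_land=64.974, impact vy=-1.332
  bounce: vy ← 0.61·1.332 = 0.813
Arc 7: start y=0.000, vy=0.813 → t=0.166, apex=0.034, x_land=66.475, impact vy=-0.813
  bounce: vy ← 0.61·0.813 = 0.496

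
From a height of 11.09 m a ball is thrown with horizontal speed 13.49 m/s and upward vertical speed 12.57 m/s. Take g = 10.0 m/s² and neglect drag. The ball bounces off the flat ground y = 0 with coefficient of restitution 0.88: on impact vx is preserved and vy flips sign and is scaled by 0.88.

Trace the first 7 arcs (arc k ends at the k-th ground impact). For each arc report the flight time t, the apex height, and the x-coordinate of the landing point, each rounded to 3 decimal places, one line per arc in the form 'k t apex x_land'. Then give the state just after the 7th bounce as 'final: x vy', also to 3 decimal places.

1 3.206 18.990 43.247
2 3.430 14.706 89.518
3 3.018 11.388 130.236
4 2.656 8.819 166.068
5 2.337 6.830 197.600
6 2.057 5.289 225.348
7 1.810 4.096 249.766
final: 249.766 7.965

Arc 1: start y=11.090, vy=12.570 → t=3.206, apex=18.990, x_land=43.247, impact vy=-19.489
  bounce: vy ← 0.88·19.489 = 17.150
Arc 2: start y=0.000, vy=17.150 → t=3.430, apex=14.706, x_land=89.518, impact vy=-17.150
  bounce: vy ← 0.88·17.150 = 15.092
Arc 3: start y=0.000, vy=15.092 → t=3.018, apex=11.388, x_land=130.236, impact vy=-15.092
  bounce: vy ← 0.88·15.092 = 13.281
Arc 4: start y=0.000, vy=13.281 → t=2.656, apex=8.819, x_land=166.068, impact vy=-13.281
  bounce: vy ← 0.88·13.281 = 11.687
Arc 5: start y=0.000, vy=11.687 → t=2.337, apex=6.830, x_land=197.600, impact vy=-11.687
  bounce: vy ← 0.88·11.687 = 10.285
Arc 6: start y=0.000, vy=10.285 → t=2.057, apex=5.289, x_land=225.348, impact vy=-10.285
  bounce: vy ← 0.88·10.285 = 9.051
Arc 7: start y=0.000, vy=9.051 → t=1.810, apex=4.096, x_land=249.766, impact vy=-9.051
  bounce: vy ← 0.88·9.051 = 7.965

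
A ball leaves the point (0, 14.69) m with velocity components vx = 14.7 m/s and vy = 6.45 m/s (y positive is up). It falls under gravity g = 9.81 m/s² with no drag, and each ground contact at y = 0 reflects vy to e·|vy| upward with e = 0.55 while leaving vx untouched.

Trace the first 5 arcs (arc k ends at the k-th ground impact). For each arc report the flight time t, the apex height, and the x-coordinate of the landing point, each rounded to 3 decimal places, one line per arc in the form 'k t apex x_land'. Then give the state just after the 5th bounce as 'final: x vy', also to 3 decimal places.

Arc 1: start y=14.690, vy=6.450 → t=2.509, apex=16.810, x_land=36.879, impact vy=-18.161
  bounce: vy ← 0.55·18.161 = 9.989
Arc 2: start y=0.000, vy=9.989 → t=2.036, apex=5.085, x_land=66.814, impact vy=-9.989
  bounce: vy ← 0.55·9.989 = 5.494
Arc 3: start y=0.000, vy=5.494 → t=1.120, apex=1.538, x_land=83.278, impact vy=-5.494
  bounce: vy ← 0.55·5.494 = 3.022
Arc 4: start y=0.000, vy=3.022 → t=0.616, apex=0.465, x_land=92.333, impact vy=-3.022
  bounce: vy ← 0.55·3.022 = 1.662
Arc 5: start y=0.000, vy=1.662 → t=0.339, apex=0.141, x_land=97.314, impact vy=-1.662
  bounce: vy ← 0.55·1.662 = 0.914

1 2.509 16.810 36.879
2 2.036 5.085 66.814
3 1.120 1.538 83.278
4 0.616 0.465 92.333
5 0.339 0.141 97.314
final: 97.314 0.914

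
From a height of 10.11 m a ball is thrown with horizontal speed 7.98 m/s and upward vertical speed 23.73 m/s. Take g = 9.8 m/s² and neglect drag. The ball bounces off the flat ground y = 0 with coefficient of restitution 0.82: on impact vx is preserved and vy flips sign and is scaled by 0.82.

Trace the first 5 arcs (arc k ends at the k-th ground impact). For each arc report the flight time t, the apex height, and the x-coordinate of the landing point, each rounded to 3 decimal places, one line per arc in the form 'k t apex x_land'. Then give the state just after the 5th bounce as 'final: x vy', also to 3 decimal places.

Arc 1: start y=10.110, vy=23.730 → t=5.237, apex=38.840, x_land=41.790, impact vy=-27.591
  bounce: vy ← 0.82·27.591 = 22.625
Arc 2: start y=0.000, vy=22.625 → t=4.617, apex=26.116, x_land=78.636, impact vy=-22.625
  bounce: vy ← 0.82·22.625 = 18.552
Arc 3: start y=0.000, vy=18.552 → t=3.786, apex=17.561, x_land=108.850, impact vy=-18.552
  bounce: vy ← 0.82·18.552 = 15.213
Arc 4: start y=0.000, vy=15.213 → t=3.105, apex=11.808, x_land=133.625, impact vy=-15.213
  bounce: vy ← 0.82·15.213 = 12.475
Arc 5: start y=0.000, vy=12.475 → t=2.546, apex=7.939, x_land=153.941, impact vy=-12.475
  bounce: vy ← 0.82·12.475 = 10.229

1 5.237 38.840 41.790
2 4.617 26.116 78.636
3 3.786 17.561 108.850
4 3.105 11.808 133.625
5 2.546 7.939 153.941
final: 153.941 10.229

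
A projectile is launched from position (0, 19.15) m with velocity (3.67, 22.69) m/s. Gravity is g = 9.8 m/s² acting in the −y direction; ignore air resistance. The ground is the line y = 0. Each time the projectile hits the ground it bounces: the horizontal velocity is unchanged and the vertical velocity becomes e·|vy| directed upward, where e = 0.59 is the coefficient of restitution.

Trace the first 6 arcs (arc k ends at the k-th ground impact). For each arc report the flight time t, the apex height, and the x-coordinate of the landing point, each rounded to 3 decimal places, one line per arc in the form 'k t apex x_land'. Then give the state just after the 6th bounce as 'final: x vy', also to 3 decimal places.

1 5.360 45.417 19.670
2 3.592 15.810 32.855
3 2.120 5.503 40.634
4 1.251 1.916 45.223
5 0.738 0.667 47.931
6 0.435 0.232 49.528
final: 49.528 1.258

Arc 1: start y=19.150, vy=22.690 → t=5.360, apex=45.417, x_land=19.670, impact vy=-29.836
  bounce: vy ← 0.59·29.836 = 17.603
Arc 2: start y=0.000, vy=17.603 → t=3.592, apex=15.810, x_land=32.855, impact vy=-17.603
  bounce: vy ← 0.59·17.603 = 10.386
Arc 3: start y=0.000, vy=10.386 → t=2.120, apex=5.503, x_land=40.634, impact vy=-10.386
  bounce: vy ← 0.59·10.386 = 6.128
Arc 4: start y=0.000, vy=6.128 → t=1.251, apex=1.916, x_land=45.223, impact vy=-6.128
  bounce: vy ← 0.59·6.128 = 3.615
Arc 5: start y=0.000, vy=3.615 → t=0.738, apex=0.667, x_land=47.931, impact vy=-3.615
  bounce: vy ← 0.59·3.615 = 2.133
Arc 6: start y=0.000, vy=2.133 → t=0.435, apex=0.232, x_land=49.528, impact vy=-2.133
  bounce: vy ← 0.59·2.133 = 1.258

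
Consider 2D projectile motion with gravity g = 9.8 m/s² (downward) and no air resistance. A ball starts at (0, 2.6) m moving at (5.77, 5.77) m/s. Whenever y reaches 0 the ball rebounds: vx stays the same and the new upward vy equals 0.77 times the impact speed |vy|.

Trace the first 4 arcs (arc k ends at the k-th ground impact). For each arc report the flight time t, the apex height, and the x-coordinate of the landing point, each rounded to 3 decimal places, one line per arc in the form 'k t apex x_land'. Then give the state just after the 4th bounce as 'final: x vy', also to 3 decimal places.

1 1.525 4.299 8.802
2 1.442 2.549 17.124
3 1.111 1.511 23.533
4 0.855 0.896 28.467
final: 28.467 3.227

Arc 1: start y=2.600, vy=5.770 → t=1.525, apex=4.299, x_land=8.802, impact vy=-9.179
  bounce: vy ← 0.77·9.179 = 7.068
Arc 2: start y=0.000, vy=7.068 → t=1.442, apex=2.549, x_land=17.124, impact vy=-7.068
  bounce: vy ← 0.77·7.068 = 5.442
Arc 3: start y=0.000, vy=5.442 → t=1.111, apex=1.511, x_land=23.533, impact vy=-5.442
  bounce: vy ← 0.77·5.442 = 4.190
Arc 4: start y=0.000, vy=4.190 → t=0.855, apex=0.896, x_land=28.467, impact vy=-4.190
  bounce: vy ← 0.77·4.190 = 3.227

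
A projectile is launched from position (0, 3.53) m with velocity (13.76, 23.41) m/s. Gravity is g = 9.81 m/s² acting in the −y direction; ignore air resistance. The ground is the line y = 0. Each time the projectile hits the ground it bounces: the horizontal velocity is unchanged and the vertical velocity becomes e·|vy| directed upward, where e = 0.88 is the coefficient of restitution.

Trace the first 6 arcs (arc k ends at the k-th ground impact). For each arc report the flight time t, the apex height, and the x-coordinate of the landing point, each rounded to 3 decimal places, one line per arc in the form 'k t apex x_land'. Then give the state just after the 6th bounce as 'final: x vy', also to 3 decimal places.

1 4.919 31.462 67.685
2 4.457 24.364 129.020
3 3.923 18.868 182.994
4 3.452 14.611 230.492
5 3.038 11.315 272.290
6 2.673 8.762 309.072
final: 309.072 11.538

Arc 1: start y=3.530, vy=23.410 → t=4.919, apex=31.462, x_land=67.685, impact vy=-24.845
  bounce: vy ← 0.88·24.845 = 21.864
Arc 2: start y=0.000, vy=21.864 → t=4.457, apex=24.364, x_land=129.020, impact vy=-21.864
  bounce: vy ← 0.88·21.864 = 19.240
Arc 3: start y=0.000, vy=19.240 → t=3.923, apex=18.868, x_land=182.994, impact vy=-19.240
  bounce: vy ← 0.88·19.240 = 16.931
Arc 4: start y=0.000, vy=16.931 → t=3.452, apex=14.611, x_land=230.492, impact vy=-16.931
  bounce: vy ← 0.88·16.931 = 14.900
Arc 5: start y=0.000, vy=14.900 → t=3.038, apex=11.315, x_land=272.290, impact vy=-14.900
  bounce: vy ← 0.88·14.900 = 13.112
Arc 6: start y=0.000, vy=13.112 → t=2.673, apex=8.762, x_land=309.072, impact vy=-13.112
  bounce: vy ← 0.88·13.112 = 11.538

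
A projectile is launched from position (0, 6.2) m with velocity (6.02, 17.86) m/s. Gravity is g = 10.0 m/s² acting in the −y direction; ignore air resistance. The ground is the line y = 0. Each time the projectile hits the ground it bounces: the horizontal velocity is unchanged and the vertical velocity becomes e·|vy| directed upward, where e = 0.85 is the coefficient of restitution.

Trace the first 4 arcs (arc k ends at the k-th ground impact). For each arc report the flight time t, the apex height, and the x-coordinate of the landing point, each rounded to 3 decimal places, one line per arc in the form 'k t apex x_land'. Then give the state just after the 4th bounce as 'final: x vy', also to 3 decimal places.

Arc 1: start y=6.200, vy=17.860 → t=3.891, apex=22.149, x_land=23.422, impact vy=-21.047
  bounce: vy ← 0.85·21.047 = 17.890
Arc 2: start y=0.000, vy=17.890 → t=3.578, apex=16.003, x_land=44.962, impact vy=-17.890
  bounce: vy ← 0.85·17.890 = 15.207
Arc 3: start y=0.000, vy=15.207 → t=3.041, apex=11.562, x_land=63.270, impact vy=-15.207
  bounce: vy ← 0.85·15.207 = 12.926
Arc 4: start y=0.000, vy=12.926 → t=2.585, apex=8.353, x_land=78.833, impact vy=-12.926
  bounce: vy ← 0.85·12.926 = 10.987

1 3.891 22.149 23.422
2 3.578 16.003 44.962
3 3.041 11.562 63.270
4 2.585 8.353 78.833
final: 78.833 10.987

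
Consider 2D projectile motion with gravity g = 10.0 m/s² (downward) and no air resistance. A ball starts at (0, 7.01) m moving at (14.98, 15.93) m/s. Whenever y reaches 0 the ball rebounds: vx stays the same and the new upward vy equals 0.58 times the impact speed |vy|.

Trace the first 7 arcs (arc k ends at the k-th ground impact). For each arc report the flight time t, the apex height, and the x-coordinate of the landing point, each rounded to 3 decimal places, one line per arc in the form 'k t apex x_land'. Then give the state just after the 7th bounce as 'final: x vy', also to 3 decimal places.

Arc 1: start y=7.010, vy=15.930 → t=3.578, apex=19.698, x_land=53.596, impact vy=-19.849
  bounce: vy ← 0.58·19.849 = 11.512
Arc 2: start y=0.000, vy=11.512 → t=2.302, apex=6.626, x_land=88.087, impact vy=-11.512
  bounce: vy ← 0.58·11.512 = 6.677
Arc 3: start y=0.000, vy=6.677 → t=1.335, apex=2.229, x_land=108.091, impact vy=-6.677
  bounce: vy ← 0.58·6.677 = 3.873
Arc 4: start y=0.000, vy=3.873 → t=0.775, apex=0.750, x_land=119.694, impact vy=-3.873
  bounce: vy ← 0.58·3.873 = 2.246
Arc 5: start y=0.000, vy=2.246 → t=0.449, apex=0.252, x_land=126.423, impact vy=-2.246
  bounce: vy ← 0.58·2.246 = 1.303
Arc 6: start y=0.000, vy=1.303 → t=0.261, apex=0.085, x_land=130.326, impact vy=-1.303
  bounce: vy ← 0.58·1.303 = 0.756
Arc 7: start y=0.000, vy=0.756 → t=0.151, apex=0.029, x_land=132.590, impact vy=-0.756
  bounce: vy ← 0.58·0.756 = 0.438

1 3.578 19.698 53.596
2 2.302 6.626 88.087
3 1.335 2.229 108.091
4 0.775 0.750 119.694
5 0.449 0.252 126.423
6 0.261 0.085 130.326
7 0.151 0.029 132.590
final: 132.590 0.438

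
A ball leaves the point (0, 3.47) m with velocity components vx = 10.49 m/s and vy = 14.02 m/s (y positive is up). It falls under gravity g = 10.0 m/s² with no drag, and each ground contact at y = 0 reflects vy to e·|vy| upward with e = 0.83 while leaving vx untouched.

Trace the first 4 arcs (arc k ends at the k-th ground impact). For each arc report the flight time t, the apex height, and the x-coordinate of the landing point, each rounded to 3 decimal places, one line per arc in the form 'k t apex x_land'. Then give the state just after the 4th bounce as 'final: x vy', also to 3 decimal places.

Arc 1: start y=3.470, vy=14.020 → t=3.033, apex=13.298, x_land=31.814, impact vy=-16.308
  bounce: vy ← 0.83·16.308 = 13.536
Arc 2: start y=0.000, vy=13.536 → t=2.707, apex=9.161, x_land=60.213, impact vy=-13.536
  bounce: vy ← 0.83·13.536 = 11.235
Arc 3: start y=0.000, vy=11.235 → t=2.247, apex=6.311, x_land=83.783, impact vy=-11.235
  bounce: vy ← 0.83·11.235 = 9.325
Arc 4: start y=0.000, vy=9.325 → t=1.865, apex=4.348, x_land=103.347, impact vy=-9.325
  bounce: vy ← 0.83·9.325 = 7.740

1 3.033 13.298 31.814
2 2.707 9.161 60.213
3 2.247 6.311 83.783
4 1.865 4.348 103.347
final: 103.347 7.740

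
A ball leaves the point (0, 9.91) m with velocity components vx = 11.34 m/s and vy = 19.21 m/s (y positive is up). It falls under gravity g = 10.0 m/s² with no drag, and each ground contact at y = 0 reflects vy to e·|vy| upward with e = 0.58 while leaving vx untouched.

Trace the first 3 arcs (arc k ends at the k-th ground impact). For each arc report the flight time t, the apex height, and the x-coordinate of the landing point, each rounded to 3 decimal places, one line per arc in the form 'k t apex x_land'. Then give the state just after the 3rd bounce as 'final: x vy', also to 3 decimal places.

1 4.303 28.361 48.792
2 2.763 9.541 80.121
3 1.602 3.209 98.292
final: 98.292 4.647

Arc 1: start y=9.910, vy=19.210 → t=4.303, apex=28.361, x_land=48.792, impact vy=-23.816
  bounce: vy ← 0.58·23.816 = 13.814
Arc 2: start y=0.000, vy=13.814 → t=2.763, apex=9.541, x_land=80.121, impact vy=-13.814
  bounce: vy ← 0.58·13.814 = 8.012
Arc 3: start y=0.000, vy=8.012 → t=1.602, apex=3.209, x_land=98.292, impact vy=-8.012
  bounce: vy ← 0.58·8.012 = 4.647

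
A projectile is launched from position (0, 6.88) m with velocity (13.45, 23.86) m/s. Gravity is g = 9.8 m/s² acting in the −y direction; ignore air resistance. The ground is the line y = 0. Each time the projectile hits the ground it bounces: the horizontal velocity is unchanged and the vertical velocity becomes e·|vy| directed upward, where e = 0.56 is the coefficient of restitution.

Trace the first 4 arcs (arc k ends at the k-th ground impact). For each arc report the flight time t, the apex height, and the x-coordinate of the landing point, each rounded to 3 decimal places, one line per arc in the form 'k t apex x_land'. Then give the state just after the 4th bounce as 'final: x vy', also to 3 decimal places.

Arc 1: start y=6.880, vy=23.860 → t=5.142, apex=35.926, x_land=69.166, impact vy=-26.536
  bounce: vy ← 0.56·26.536 = 14.860
Arc 2: start y=0.000, vy=14.860 → t=3.033, apex=11.266, x_land=109.955, impact vy=-14.860
  bounce: vy ← 0.56·14.860 = 8.322
Arc 3: start y=0.000, vy=8.322 → t=1.698, apex=3.533, x_land=132.797, impact vy=-8.322
  bounce: vy ← 0.56·8.322 = 4.660
Arc 4: start y=0.000, vy=4.660 → t=0.951, apex=1.108, x_land=145.588, impact vy=-4.660
  bounce: vy ← 0.56·4.660 = 2.610

1 5.142 35.926 69.166
2 3.033 11.266 109.955
3 1.698 3.533 132.797
4 0.951 1.108 145.588
final: 145.588 2.610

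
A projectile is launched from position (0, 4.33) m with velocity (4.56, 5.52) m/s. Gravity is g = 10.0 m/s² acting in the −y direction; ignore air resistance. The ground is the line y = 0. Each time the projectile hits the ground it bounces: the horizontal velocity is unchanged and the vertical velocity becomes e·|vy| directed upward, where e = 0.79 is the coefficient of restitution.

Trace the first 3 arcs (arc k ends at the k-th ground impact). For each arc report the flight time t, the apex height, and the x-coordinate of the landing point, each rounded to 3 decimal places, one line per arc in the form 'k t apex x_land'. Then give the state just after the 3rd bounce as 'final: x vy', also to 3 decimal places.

1 1.634 5.854 7.451
2 1.710 3.653 15.247
3 1.351 2.280 21.405
final: 21.405 5.335

Arc 1: start y=4.330, vy=5.520 → t=1.634, apex=5.854, x_land=7.451, impact vy=-10.820
  bounce: vy ← 0.79·10.820 = 8.548
Arc 2: start y=0.000, vy=8.548 → t=1.710, apex=3.653, x_land=15.247, impact vy=-8.548
  bounce: vy ← 0.79·8.548 = 6.753
Arc 3: start y=0.000, vy=6.753 → t=1.351, apex=2.280, x_land=21.405, impact vy=-6.753
  bounce: vy ← 0.79·6.753 = 5.335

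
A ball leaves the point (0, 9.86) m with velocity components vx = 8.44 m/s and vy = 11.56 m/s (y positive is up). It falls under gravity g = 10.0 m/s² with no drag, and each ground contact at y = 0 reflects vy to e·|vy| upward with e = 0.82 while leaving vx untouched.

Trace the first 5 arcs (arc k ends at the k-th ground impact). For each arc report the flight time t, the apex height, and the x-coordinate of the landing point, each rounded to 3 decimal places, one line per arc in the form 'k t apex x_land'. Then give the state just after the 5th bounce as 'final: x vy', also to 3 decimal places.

1 2.975 16.542 25.108
2 2.983 11.123 50.284
3 2.446 7.479 70.929
4 2.006 5.029 87.857
5 1.645 3.381 101.739
final: 101.739 6.743

Arc 1: start y=9.860, vy=11.560 → t=2.975, apex=16.542, x_land=25.108, impact vy=-18.189
  bounce: vy ← 0.82·18.189 = 14.915
Arc 2: start y=0.000, vy=14.915 → t=2.983, apex=11.123, x_land=50.284, impact vy=-14.915
  bounce: vy ← 0.82·14.915 = 12.230
Arc 3: start y=0.000, vy=12.230 → t=2.446, apex=7.479, x_land=70.929, impact vy=-12.230
  bounce: vy ← 0.82·12.230 = 10.029
Arc 4: start y=0.000, vy=10.029 → t=2.006, apex=5.029, x_land=87.857, impact vy=-10.029
  bounce: vy ← 0.82·10.029 = 8.224
Arc 5: start y=0.000, vy=8.224 → t=1.645, apex=3.381, x_land=101.739, impact vy=-8.224
  bounce: vy ← 0.82·8.224 = 6.743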